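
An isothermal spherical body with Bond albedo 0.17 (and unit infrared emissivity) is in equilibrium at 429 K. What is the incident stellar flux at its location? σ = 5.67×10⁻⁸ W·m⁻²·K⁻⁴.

S ≈ 9260 W/m²

(1−a)S·πr² = σ·4πr²·T⁴ ⇒ S = 4σT⁴/(1−a).
S = 4·5.67×10⁻⁸·3.387×10¹⁰/0.830.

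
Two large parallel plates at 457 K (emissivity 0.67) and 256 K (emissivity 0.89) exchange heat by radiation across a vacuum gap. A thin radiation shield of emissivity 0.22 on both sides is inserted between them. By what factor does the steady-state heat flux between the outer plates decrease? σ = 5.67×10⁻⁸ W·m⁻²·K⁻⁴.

factor ≈ 6.01

Without shield: q₀ = σΔ(T⁴)/(1/ε₁+1/ε₂−1) with denominator 1.616.
With shield the two gaps are in series; the resistances add: (1/ε₁+1/ε_s−1)+(1/ε_s+1/ε₂−1) = 5.038+4.669 = 9.707.
Heat-flux ratio q₀/q = 9.707/1.616.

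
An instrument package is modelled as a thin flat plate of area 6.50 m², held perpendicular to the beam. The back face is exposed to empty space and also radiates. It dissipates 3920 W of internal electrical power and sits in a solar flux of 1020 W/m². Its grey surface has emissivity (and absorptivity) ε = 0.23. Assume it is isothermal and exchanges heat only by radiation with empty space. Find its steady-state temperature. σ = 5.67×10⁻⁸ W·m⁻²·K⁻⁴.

T ≈ 423 K

At steady state, absorbed solar power + internal power = radiated power.
Absorbed: α·S·A_cross = 0.23·1020·6.500 = 1525 W (cross-section A).
Total input = 1525 + 3920 = 5445 W.
Radiated: εσ·A_surf·T⁴ with A_surf = 2A = 13.00 m².
T⁴ = 5445/(0.23·5.67×10⁻⁸·13.00) = 3.212×10¹⁰ K⁴.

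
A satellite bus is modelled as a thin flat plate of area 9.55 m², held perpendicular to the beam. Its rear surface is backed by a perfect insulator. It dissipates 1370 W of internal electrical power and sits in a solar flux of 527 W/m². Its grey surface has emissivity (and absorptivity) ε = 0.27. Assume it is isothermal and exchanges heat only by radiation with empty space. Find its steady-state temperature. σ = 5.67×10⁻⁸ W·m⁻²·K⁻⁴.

T ≈ 370 K

At steady state, absorbed solar power + internal power = radiated power.
Absorbed: α·S·A_cross = 0.27·527·9.550 = 1359 W (cross-section A).
Total input = 1359 + 1370 = 2729 W.
Radiated: εσ·A_surf·T⁴ with A_surf = A = 9.550 m².
T⁴ = 2729/(0.27·5.67×10⁻⁸·9.550) = 1.867×10¹⁰ K⁴.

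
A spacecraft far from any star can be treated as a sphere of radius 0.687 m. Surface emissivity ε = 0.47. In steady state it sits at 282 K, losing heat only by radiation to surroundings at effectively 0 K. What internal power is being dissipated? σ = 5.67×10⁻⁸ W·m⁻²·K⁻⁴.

P ≈ 1000 W

Steady state: P = εσA T⁴.
A = 4πr² = 5.931 m²; T⁴ = (282)⁴ = 6.324×10⁹ K⁴.
P = 0.47 × 5.67×10⁻⁸ × 5.931 × 6.324×10⁹.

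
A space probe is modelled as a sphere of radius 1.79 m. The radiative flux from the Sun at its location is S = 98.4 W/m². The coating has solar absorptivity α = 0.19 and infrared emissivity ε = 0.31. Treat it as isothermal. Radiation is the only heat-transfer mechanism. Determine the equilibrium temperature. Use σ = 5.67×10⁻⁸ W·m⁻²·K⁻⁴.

At equilibrium, absorbed power = emitted power.
Absorbing cross-section = πr² = 10.07 m²; emitting surface = 4πr² = 40.26 m² (ratio 4).
αS·A_cross = εσ·A_surf·T⁴  ⇒  T⁴ = αS/(ε·4σ).
T⁴ = 0.190·98.4/(0.31·4·5.67×10⁻⁸) = 2.659×10⁸ K⁴.
T = (2.659×10⁸)^(1/4).

T ≈ 128 K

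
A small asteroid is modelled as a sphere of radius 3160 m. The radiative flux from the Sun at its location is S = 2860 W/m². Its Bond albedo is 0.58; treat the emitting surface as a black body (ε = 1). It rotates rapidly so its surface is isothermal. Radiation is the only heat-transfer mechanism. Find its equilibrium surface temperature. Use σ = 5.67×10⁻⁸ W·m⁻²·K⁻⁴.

T ≈ 270 K

At equilibrium, absorbed power = emitted power.
Absorbing cross-section = πr² = 3.137×10⁷ m²; emitting surface = 4πr² = 1.255×10⁸ m² (ratio 4).
(1−a)S·A_cross = εσ·A_surf·T⁴  ⇒  T⁴ = (1−a)S/(4σ).
T⁴ = 0.420·2860/(4·5.67×10⁻⁸) = 5.296×10⁹ K⁴.
T = (5.296×10⁹)^(1/4).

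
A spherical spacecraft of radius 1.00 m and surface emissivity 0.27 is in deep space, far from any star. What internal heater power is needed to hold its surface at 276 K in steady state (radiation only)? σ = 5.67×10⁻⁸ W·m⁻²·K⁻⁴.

P = εσ·4πr²·T⁴.
4πr² = 12.57 m²; T⁴ = 5.803×10⁹ K⁴.
P = 0.27·5.67×10⁻⁸·12.57·5.803×10⁹.

P ≈ 1120 W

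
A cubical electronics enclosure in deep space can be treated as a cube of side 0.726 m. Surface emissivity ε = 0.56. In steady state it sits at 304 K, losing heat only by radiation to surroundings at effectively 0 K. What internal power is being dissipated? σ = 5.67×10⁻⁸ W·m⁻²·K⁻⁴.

Steady state: P = εσA T⁴.
A = 6L² = 3.162 m²; T⁴ = (304)⁴ = 8.541×10⁹ K⁴.
P = 0.56 × 5.67×10⁻⁸ × 3.162 × 8.541×10⁹.

P ≈ 858 W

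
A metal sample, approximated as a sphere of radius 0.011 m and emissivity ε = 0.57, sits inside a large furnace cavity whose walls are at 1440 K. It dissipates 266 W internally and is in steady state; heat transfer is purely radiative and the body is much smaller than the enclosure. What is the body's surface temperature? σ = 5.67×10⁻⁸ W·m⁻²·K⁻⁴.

T ≈ 1770 K

For a small grey body in a large enclosure, net radiated power = εσA(T⁴ − T_w⁴).
Steady state: P = εσA(T⁴ − T_w⁴) with A = 4πr² = 0.001521 m².
T⁴ = P/(εσA) + T_w⁴ = 266/(0.57·5.67×10⁻⁸·0.001521) + (1440)⁴
    = 5.413×10¹² + 4.300×10¹² = 9.713×10¹² K⁴.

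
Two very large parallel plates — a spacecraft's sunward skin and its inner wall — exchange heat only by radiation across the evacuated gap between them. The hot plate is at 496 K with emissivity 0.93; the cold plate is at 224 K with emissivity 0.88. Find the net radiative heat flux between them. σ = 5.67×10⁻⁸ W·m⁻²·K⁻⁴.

q ≈ 2710 W/m²

For two infinite grey parallel plates, q = σ(T₁⁴ − T₂⁴)/(1/ε₁ + 1/ε₂ − 1).
T₁⁴ − T₂⁴ = 6.052×10¹⁰ − 2.518×10⁹ = 5.801×10¹⁰ K⁴.
1/ε₁ + 1/ε₂ − 1 = 1.075 + 1.136 − 1 = 1.212.
q = 5.67×10⁻⁸ × 5.801×10¹⁰ / 1.212.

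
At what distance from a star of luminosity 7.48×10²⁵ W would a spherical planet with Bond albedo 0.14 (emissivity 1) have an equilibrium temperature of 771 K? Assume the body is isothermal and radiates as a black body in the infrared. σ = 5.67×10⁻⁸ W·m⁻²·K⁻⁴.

d ≈ 7.99×10⁹ m

For an isothermal black-emitting sphere, (1−a)S·πr² = σ·4πr²·T⁴ ⇒ S = 4σT⁴/(1−a).
S = 4·5.67×10⁻⁸·(771)⁴/0.860 = 93190 W/m².
Flux falls as S = L/(4πd²), so d = √(L/(4πS)) = √(7.48×10²⁵/(4π·93190)).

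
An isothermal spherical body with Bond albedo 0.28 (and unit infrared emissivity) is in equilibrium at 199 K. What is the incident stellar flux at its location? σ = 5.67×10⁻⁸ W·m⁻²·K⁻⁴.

(1−a)S·πr² = σ·4πr²·T⁴ ⇒ S = 4σT⁴/(1−a).
S = 4·5.67×10⁻⁸·1.568×10⁹/0.720.

S ≈ 494 W/m²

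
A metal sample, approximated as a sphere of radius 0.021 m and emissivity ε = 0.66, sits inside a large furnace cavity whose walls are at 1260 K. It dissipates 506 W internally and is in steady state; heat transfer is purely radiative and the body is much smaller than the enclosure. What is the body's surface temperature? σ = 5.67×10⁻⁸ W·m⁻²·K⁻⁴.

T ≈ 1490 K

For a small grey body in a large enclosure, net radiated power = εσA(T⁴ − T_w⁴).
Steady state: P = εσA(T⁴ − T_w⁴) with A = 4πr² = 0.005542 m².
T⁴ = P/(εσA) + T_w⁴ = 506/(0.66·5.67×10⁻⁸·0.005542) + (1260)⁴
    = 2.440×10¹² + 2.520×10¹² = 4.960×10¹² K⁴.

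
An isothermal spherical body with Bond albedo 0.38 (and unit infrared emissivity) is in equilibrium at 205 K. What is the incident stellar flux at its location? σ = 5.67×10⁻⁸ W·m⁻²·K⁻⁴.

S ≈ 646 W/m²

(1−a)S·πr² = σ·4πr²·T⁴ ⇒ S = 4σT⁴/(1−a).
S = 4·5.67×10⁻⁸·1.766×10⁹/0.620.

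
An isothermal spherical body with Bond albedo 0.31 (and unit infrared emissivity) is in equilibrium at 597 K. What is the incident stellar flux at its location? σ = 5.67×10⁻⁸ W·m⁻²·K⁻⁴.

(1−a)S·πr² = σ·4πr²·T⁴ ⇒ S = 4σT⁴/(1−a).
S = 4·5.67×10⁻⁸·1.270×10¹¹/0.690.

S ≈ 41800 W/m²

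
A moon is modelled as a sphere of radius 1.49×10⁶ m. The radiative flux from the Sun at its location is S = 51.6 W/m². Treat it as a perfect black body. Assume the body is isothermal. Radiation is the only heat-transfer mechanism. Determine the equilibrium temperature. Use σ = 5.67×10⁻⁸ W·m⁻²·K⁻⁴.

At equilibrium, absorbed power = emitted power.
Absorbing cross-section = πr² = 6.975×10¹² m²; emitting surface = 4πr² = 2.790×10¹³ m² (ratio 4).
S·A_cross = εσ·A_surf·T⁴  ⇒  T⁴ = S/(4σ).
T⁴ = 1.00·51.6/(4·5.67×10⁻⁸) = 2.275×10⁸ K⁴.
T = (2.275×10⁸)^(1/4).

T ≈ 123 K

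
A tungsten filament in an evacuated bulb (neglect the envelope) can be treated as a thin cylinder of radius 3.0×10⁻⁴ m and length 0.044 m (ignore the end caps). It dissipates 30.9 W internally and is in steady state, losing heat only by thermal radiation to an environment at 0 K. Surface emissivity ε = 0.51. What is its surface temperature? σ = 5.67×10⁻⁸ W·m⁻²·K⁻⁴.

Steady state: internal power = radiated power, P = εσA T⁴.
Radiating area A = 2πrL = 8.294×10⁻⁵ m².
T⁴ = P/(εσA) = 30.9/(0.51·5.67×10⁻⁸·8.294×10⁻⁵) = 1.288×10¹³ K⁴.
T = (1.288×10¹³)^(1/4).

T ≈ 1890 K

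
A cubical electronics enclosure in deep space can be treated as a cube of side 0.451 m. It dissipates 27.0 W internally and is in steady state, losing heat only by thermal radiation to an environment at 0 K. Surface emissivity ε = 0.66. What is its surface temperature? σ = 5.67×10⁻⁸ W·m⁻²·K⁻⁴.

Steady state: internal power = radiated power, P = εσA T⁴.
Radiating area A = 6L² = 1.220 m².
T⁴ = P/(εσA) = 27.0/(0.66·5.67×10⁻⁸·1.220) = 5.912×10⁸ K⁴.
T = (5.912×10⁸)^(1/4).

T ≈ 156 K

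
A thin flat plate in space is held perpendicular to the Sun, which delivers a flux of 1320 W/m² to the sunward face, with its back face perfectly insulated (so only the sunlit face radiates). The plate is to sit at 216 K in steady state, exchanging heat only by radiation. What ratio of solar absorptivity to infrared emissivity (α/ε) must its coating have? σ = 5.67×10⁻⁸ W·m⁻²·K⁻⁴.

Balance: αS·A = εσ·1A·T⁴ ⇒ α/ε = σT⁴/S.
α/ε = 5.67×10⁻⁸·(216)⁴/1320 = 5.67×10⁻⁸·2.177×10⁹/1320.

α/ε ≈ 0.0935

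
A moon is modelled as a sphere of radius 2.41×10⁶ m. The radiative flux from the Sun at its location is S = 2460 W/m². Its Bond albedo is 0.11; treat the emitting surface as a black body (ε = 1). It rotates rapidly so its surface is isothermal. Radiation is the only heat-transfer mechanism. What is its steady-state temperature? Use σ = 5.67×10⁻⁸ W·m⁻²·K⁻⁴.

T ≈ 313 K

At equilibrium, absorbed power = emitted power.
Absorbing cross-section = πr² = 1.825×10¹³ m²; emitting surface = 4πr² = 7.299×10¹³ m² (ratio 4).
(1−a)S·A_cross = εσ·A_surf·T⁴  ⇒  T⁴ = (1−a)S/(4σ).
T⁴ = 0.890·2460/(4·5.67×10⁻⁸) = 9.653×10⁹ K⁴.
T = (9.653×10⁹)^(1/4).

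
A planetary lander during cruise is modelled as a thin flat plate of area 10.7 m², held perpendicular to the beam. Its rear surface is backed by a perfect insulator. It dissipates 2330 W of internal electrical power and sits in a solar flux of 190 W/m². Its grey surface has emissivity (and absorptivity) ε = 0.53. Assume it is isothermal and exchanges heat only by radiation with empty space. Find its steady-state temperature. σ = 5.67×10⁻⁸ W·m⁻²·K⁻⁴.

T ≈ 321 K

At steady state, absorbed solar power + internal power = radiated power.
Absorbed: α·S·A_cross = 0.53·190·10.70 = 1077 W (cross-section A).
Total input = 1077 + 2330 = 3407 W.
Radiated: εσ·A_surf·T⁴ with A_surf = A = 10.70 m².
T⁴ = 3407/(0.53·5.67×10⁻⁸·10.70) = 1.060×10¹⁰ K⁴.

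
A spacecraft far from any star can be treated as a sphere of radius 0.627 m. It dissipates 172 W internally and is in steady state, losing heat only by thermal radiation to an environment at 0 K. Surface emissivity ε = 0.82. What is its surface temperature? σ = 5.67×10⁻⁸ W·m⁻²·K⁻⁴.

T ≈ 165 K

Steady state: internal power = radiated power, P = εσA T⁴.
Radiating area A = 4πr² = 4.940 m².
T⁴ = P/(εσA) = 172/(0.82·5.67×10⁻⁸·4.940) = 7.488×10⁸ K⁴.
T = (7.488×10⁸)^(1/4).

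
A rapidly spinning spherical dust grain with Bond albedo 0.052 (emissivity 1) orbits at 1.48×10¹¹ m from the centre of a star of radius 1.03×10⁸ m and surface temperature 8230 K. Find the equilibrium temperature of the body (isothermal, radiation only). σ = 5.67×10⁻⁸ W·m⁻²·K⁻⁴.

The star's surface emits σT_*⁴; at distance d the flux is S = σT_*⁴(R_*/d)².
S = 5.67×10⁻⁸·(8230)⁴·(1.03×10⁸/1.48×10¹¹)² = 126.0 W/m².
For an isothermal sphere T⁴ = (1−a)S/(4σ) = 5.266×10⁸ K⁴.

T ≈ 151 K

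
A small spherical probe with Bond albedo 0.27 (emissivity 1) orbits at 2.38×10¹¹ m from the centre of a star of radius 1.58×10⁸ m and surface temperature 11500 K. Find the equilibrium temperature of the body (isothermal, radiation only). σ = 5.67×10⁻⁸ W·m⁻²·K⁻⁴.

T ≈ 194 K

The star's surface emits σT_*⁴; at distance d the flux is S = σT_*⁴(R_*/d)².
S = 5.67×10⁻⁸·(11500)⁴·(1.58×10⁸/2.38×10¹¹)² = 437.1 W/m².
For an isothermal sphere T⁴ = (1−a)S/(4σ) = 1.407×10⁹ K⁴.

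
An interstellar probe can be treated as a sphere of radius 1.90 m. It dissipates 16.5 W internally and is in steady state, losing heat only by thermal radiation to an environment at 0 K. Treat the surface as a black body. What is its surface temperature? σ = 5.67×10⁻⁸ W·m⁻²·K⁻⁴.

Steady state: internal power = radiated power, P = εσA T⁴.
Radiating area A = 4πr² = 45.36 m².
T⁴ = P/(εσA) = 16.5/(1.0·5.67×10⁻⁸·45.36) = 6.415×10⁶ K⁴.
T = (6.415×10⁶)^(1/4).

T ≈ 50.3 K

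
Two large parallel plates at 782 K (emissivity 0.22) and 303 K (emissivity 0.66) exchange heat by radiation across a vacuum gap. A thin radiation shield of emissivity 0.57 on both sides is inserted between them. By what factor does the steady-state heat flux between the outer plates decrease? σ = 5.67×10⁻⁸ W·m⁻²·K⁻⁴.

factor ≈ 1.50

Without shield: q₀ = σΔ(T⁴)/(1/ε₁+1/ε₂−1) with denominator 5.061.
With shield the two gaps are in series; the resistances add: (1/ε₁+1/ε_s−1)+(1/ε_s+1/ε₂−1) = 5.300+2.270 = 7.569.
Heat-flux ratio q₀/q = 7.569/5.061.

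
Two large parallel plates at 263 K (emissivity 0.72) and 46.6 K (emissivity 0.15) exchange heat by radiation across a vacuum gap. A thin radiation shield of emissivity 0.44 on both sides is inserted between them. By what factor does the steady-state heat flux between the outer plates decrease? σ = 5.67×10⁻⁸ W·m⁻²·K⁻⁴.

factor ≈ 1.50

Without shield: q₀ = σΔ(T⁴)/(1/ε₁+1/ε₂−1) with denominator 7.056.
With shield the two gaps are in series; the resistances add: (1/ε₁+1/ε_s−1)+(1/ε_s+1/ε₂−1) = 2.662+7.939 = 10.60.
Heat-flux ratio q₀/q = 10.60/7.056.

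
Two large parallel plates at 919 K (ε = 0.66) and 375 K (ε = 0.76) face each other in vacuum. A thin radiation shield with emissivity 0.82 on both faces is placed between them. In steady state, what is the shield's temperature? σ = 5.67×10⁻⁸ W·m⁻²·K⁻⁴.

In steady state the net flux on the hot side equals that on the cold side.
σ(T₁⁴−T_s⁴)/D₁ = σ(T_s⁴−T₂⁴)/D₂, with D₁ = 1/ε₁+1/ε_s−1 = 1.735, D₂ = 1/ε_s+1/ε₂−1 = 1.535.
Solve for T_s⁴: T_s⁴ = (D₂·T₁⁴ + D₁·T₂⁴)/(D₁+D₂) = 3.454×10¹¹ K⁴.

T_s ≈ 767 K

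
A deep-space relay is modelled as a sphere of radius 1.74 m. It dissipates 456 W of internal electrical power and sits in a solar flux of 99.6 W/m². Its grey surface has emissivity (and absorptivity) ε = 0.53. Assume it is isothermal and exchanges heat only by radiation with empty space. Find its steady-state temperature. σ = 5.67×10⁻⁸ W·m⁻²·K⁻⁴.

T ≈ 170 K

At steady state, absorbed solar power + internal power = radiated power.
Absorbed: α·S·A_cross = 0.53·99.6·9.511 = 502.1 W (cross-section πr²).
Total input = 502.1 + 456 = 958.1 W.
Radiated: εσ·A_surf·T⁴ with A_surf = 4πr² = 38.05 m².
T⁴ = 958.1/(0.53·5.67×10⁻⁸·38.05) = 8.380×10⁸ K⁴.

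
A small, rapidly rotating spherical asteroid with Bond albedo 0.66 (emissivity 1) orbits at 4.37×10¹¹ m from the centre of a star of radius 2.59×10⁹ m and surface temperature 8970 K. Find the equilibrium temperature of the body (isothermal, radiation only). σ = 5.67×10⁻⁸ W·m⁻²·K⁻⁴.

The star's surface emits σT_*⁴; at distance d the flux is S = σT_*⁴(R_*/d)².
S = 5.67×10⁻⁸·(8970)⁴·(2.59×10⁹/4.37×10¹¹)² = 12890 W/m².
For an isothermal sphere T⁴ = (1−a)S/(4σ) = 1.933×10¹⁰ K⁴.

T ≈ 373 K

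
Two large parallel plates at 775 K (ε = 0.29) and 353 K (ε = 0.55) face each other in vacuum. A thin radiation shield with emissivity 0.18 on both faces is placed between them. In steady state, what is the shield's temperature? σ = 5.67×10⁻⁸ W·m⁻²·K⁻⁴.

T_s ≈ 641 K

In steady state the net flux on the hot side equals that on the cold side.
σ(T₁⁴−T_s⁴)/D₁ = σ(T_s⁴−T₂⁴)/D₂, with D₁ = 1/ε₁+1/ε_s−1 = 8.004, D₂ = 1/ε_s+1/ε₂−1 = 6.374.
Solve for T_s⁴: T_s⁴ = (D₂·T₁⁴ + D₁·T₂⁴)/(D₁+D₂) = 1.686×10¹¹ K⁴.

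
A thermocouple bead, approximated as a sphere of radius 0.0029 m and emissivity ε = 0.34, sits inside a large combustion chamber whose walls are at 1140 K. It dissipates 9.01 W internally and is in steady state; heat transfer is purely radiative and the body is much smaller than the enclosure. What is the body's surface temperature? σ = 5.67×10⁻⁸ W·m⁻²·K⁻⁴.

T ≈ 1570 K

For a small grey body in a large enclosure, net radiated power = εσA(T⁴ − T_w⁴).
Steady state: P = εσA(T⁴ − T_w⁴) with A = 4πr² = 1.057×10⁻⁴ m².
T⁴ = P/(εσA) + T_w⁴ = 9.01/(0.34·5.67×10⁻⁸·1.057×10⁻⁴) + (1140)⁴
    = 4.422×10¹² + 1.689×10¹² = 6.111×10¹² K⁴.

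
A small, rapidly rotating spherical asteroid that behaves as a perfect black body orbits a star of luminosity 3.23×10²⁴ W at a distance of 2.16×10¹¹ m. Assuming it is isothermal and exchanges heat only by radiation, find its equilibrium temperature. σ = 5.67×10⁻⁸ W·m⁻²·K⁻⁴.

T ≈ 70.2 K

First find the stellar flux at distance d: S = L/(4πd²) = 3.23×10²⁴/(4π·(2.16×10¹¹)²) = 5.509 W/m².
For an isothermal sphere, absorbed (1−a)S·πr² = emitted σ·4πr²·T⁴, so T⁴ = (1−a)S/(4σ).
T⁴ = 1.00·5.509/(4·5.67×10⁻⁸) = 2.429×10⁷ K⁴.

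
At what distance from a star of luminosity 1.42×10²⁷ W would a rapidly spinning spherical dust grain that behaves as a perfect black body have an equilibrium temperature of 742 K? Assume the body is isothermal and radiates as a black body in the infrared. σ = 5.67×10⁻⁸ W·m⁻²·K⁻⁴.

d ≈ 4.05×10¹⁰ m

For an isothermal black-emitting sphere, (1−a)S·πr² = σ·4πr²·T⁴ ⇒ S = 4σT⁴/(1−a).
S = 4·5.67×10⁻⁸·(742)⁴/1.00 = 68750 W/m².
Flux falls as S = L/(4πd²), so d = √(L/(4πS)) = √(1.42×10²⁷/(4π·68750)).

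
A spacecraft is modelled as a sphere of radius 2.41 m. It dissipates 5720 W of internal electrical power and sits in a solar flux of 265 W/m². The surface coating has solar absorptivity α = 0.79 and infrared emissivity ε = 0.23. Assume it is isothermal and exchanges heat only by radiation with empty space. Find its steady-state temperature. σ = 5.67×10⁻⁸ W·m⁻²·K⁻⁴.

At steady state, absorbed solar power + internal power = radiated power.
Absorbed: α·S·A_cross = 0.79·265·18.25 = 3820 W (cross-section πr²).
Total input = 3820 + 5720 = 9540 W.
Radiated: εσ·A_surf·T⁴ with A_surf = 4πr² = 72.99 m².
T⁴ = 9540/(0.23·5.67×10⁻⁸·72.99) = 1.002×10¹⁰ K⁴.

T ≈ 316 K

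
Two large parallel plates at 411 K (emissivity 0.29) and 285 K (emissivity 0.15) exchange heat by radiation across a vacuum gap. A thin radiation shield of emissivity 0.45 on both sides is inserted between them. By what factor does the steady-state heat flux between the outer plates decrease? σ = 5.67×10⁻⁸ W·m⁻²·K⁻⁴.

Without shield: q₀ = σΔ(T⁴)/(1/ε₁+1/ε₂−1) with denominator 9.115.
With shield the two gaps are in series; the resistances add: (1/ε₁+1/ε_s−1)+(1/ε_s+1/ε₂−1) = 4.670+7.889 = 12.56.
Heat-flux ratio q₀/q = 12.56/9.115.

factor ≈ 1.38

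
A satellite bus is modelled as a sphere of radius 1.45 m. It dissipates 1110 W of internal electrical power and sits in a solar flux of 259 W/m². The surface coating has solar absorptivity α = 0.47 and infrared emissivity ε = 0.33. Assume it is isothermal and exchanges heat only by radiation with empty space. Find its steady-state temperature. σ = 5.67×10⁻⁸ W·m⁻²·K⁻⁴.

At steady state, absorbed solar power + internal power = radiated power.
Absorbed: α·S·A_cross = 0.47·259·6.605 = 804.1 W (cross-section πr²).
Total input = 804.1 + 1110 = 1914 W.
Radiated: εσ·A_surf·T⁴ with A_surf = 4πr² = 26.42 m².
T⁴ = 1914/(0.33·5.67×10⁻⁸·26.42) = 3.872×10⁹ K⁴.

T ≈ 249 K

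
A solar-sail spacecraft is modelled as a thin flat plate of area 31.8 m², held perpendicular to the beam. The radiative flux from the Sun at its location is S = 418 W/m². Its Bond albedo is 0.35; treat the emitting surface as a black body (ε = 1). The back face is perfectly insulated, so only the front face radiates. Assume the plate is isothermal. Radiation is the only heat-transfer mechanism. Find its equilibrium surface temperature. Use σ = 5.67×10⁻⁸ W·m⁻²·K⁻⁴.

At equilibrium, absorbed power = emitted power.
Absorbing cross-section = A = 31.80 m²; emitting surface = A = 31.80 m² (ratio 1).
(1−a)S·A_cross = εσ·A_surf·T⁴  ⇒  T⁴ = (1−a)S/(1σ).
T⁴ = 0.650·418/(1·5.67×10⁻⁸) = 4.792×10⁹ K⁴.
T = (4.792×10⁹)^(1/4).

T ≈ 263 K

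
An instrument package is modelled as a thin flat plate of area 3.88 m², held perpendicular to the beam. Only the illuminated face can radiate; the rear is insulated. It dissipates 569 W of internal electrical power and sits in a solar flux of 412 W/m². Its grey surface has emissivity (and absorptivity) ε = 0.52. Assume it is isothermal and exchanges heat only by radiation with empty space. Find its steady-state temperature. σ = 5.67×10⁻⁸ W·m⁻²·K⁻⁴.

At steady state, absorbed solar power + internal power = radiated power.
Absorbed: α·S·A_cross = 0.52·412·3.880 = 831.3 W (cross-section A).
Total input = 831.3 + 569 = 1400 W.
Radiated: εσ·A_surf·T⁴ with A_surf = A = 3.880 m².
T⁴ = 1400/(0.52·5.67×10⁻⁸·3.880) = 1.224×10¹⁰ K⁴.

T ≈ 333 K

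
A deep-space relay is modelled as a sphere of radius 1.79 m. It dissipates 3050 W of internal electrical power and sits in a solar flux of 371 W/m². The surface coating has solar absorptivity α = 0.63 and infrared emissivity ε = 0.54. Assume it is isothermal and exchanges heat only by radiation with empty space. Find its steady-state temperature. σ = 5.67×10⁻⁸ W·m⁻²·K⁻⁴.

At steady state, absorbed solar power + internal power = radiated power.
Absorbed: α·S·A_cross = 0.63·371·10.07 = 2353 W (cross-section πr²).
Total input = 2353 + 3050 = 5403 W.
Radiated: εσ·A_surf·T⁴ with A_surf = 4πr² = 40.26 m².
T⁴ = 5403/(0.54·5.67×10⁻⁸·40.26) = 4.382×10⁹ K⁴.

T ≈ 257 K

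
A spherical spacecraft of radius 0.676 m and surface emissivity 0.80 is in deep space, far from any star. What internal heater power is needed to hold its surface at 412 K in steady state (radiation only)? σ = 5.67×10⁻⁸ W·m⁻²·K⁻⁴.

P ≈ 7510 W

P = εσ·4πr²·T⁴.
4πr² = 5.743 m²; T⁴ = 2.881×10¹⁰ K⁴.
P = 0.80·5.67×10⁻⁸·5.743·2.881×10¹⁰.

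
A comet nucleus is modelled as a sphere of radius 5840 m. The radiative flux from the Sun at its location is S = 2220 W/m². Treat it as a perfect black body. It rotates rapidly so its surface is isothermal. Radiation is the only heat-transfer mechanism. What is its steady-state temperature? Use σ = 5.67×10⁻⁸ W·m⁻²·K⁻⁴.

T ≈ 315 K

At equilibrium, absorbed power = emitted power.
Absorbing cross-section = πr² = 1.071×10⁸ m²; emitting surface = 4πr² = 4.286×10⁸ m² (ratio 4).
S·A_cross = εσ·A_surf·T⁴  ⇒  T⁴ = S/(4σ).
T⁴ = 1.00·2220/(4·5.67×10⁻⁸) = 9.788×10⁹ K⁴.
T = (9.788×10⁹)^(1/4).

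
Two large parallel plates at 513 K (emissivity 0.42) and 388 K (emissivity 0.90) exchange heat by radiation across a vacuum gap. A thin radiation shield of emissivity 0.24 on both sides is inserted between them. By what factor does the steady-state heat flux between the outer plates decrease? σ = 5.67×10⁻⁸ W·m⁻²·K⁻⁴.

Without shield: q₀ = σΔ(T⁴)/(1/ε₁+1/ε₂−1) with denominator 2.492.
With shield the two gaps are in series; the resistances add: (1/ε₁+1/ε_s−1)+(1/ε_s+1/ε₂−1) = 5.548+4.278 = 9.825.
Heat-flux ratio q₀/q = 9.825/2.492.

factor ≈ 3.94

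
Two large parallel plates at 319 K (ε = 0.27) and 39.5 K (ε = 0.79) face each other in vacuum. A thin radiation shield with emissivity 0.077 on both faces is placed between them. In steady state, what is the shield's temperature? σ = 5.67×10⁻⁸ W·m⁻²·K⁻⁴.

In steady state the net flux on the hot side equals that on the cold side.
σ(T₁⁴−T_s⁴)/D₁ = σ(T_s⁴−T₂⁴)/D₂, with D₁ = 1/ε₁+1/ε_s−1 = 15.69, D₂ = 1/ε_s+1/ε₂−1 = 13.25.
Solve for T_s⁴: T_s⁴ = (D₂·T₁⁴ + D₁·T₂⁴)/(D₁+D₂) = 4.743×10⁹ K⁴.

T_s ≈ 262 K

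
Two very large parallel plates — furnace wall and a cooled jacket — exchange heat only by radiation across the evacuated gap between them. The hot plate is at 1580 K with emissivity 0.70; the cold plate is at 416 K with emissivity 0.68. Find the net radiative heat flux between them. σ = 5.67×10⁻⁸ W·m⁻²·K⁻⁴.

q ≈ 1.85×10⁵ W/m²

For two infinite grey parallel plates, q = σ(T₁⁴ − T₂⁴)/(1/ε₁ + 1/ε₂ − 1).
T₁⁴ − T₂⁴ = 6.232×10¹² − 2.995×10¹⁰ = 6.202×10¹² K⁴.
1/ε₁ + 1/ε₂ − 1 = 1.429 + 1.471 − 1 = 1.899.
q = 5.67×10⁻⁸ × 6.202×10¹² / 1.899.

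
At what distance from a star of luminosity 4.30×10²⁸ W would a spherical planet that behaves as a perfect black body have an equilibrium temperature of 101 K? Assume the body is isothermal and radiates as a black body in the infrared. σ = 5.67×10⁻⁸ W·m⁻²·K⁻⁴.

For an isothermal black-emitting sphere, (1−a)S·πr² = σ·4πr²·T⁴ ⇒ S = 4σT⁴/(1−a).
S = 4·5.67×10⁻⁸·(101)⁴/1.00 = 23.60 W/m².
Flux falls as S = L/(4πd²), so d = √(L/(4πS)) = √(4.30×10²⁸/(4π·23.60)).

d ≈ 1.20×10¹³ m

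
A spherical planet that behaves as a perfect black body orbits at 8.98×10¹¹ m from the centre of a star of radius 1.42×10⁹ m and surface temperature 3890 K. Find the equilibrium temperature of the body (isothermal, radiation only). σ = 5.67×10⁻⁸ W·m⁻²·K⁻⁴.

The star's surface emits σT_*⁴; at distance d the flux is S = σT_*⁴(R_*/d)².
S = 5.67×10⁻⁸·(3890)⁴·(1.42×10⁹/8.98×10¹¹)² = 32.46 W/m².
For an isothermal sphere T⁴ = (1−a)S/(4σ) = 1.431×10⁸ K⁴.

T ≈ 109 K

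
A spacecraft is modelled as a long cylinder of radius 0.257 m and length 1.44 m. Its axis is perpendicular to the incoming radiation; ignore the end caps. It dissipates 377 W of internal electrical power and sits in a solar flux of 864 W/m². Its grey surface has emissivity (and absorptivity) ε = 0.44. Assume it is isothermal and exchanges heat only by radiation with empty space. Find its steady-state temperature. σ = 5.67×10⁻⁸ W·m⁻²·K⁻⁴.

At steady state, absorbed solar power + internal power = radiated power.
Absorbed: α·S·A_cross = 0.44·864·0.7402 = 281.4 W (cross-section 2rL).
Total input = 281.4 + 377 = 658.4 W.
Radiated: εσ·A_surf·T⁴ with A_surf = 2πrL = 2.325 m².
T⁴ = 658.4/(0.44·5.67×10⁻⁸·2.325) = 1.135×10¹⁰ K⁴.

T ≈ 326 K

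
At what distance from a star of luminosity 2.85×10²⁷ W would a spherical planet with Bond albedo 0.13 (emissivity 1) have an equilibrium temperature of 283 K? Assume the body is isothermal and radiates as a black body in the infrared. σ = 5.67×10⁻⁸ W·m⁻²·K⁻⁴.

For an isothermal black-emitting sphere, (1−a)S·πr² = σ·4πr²·T⁴ ⇒ S = 4σT⁴/(1−a).
S = 4·5.67×10⁻⁸·(283)⁴/0.870 = 1672 W/m².
Flux falls as S = L/(4πd²), so d = √(L/(4πS)) = √(2.85×10²⁷/(4π·1672)).

d ≈ 3.68×10¹¹ m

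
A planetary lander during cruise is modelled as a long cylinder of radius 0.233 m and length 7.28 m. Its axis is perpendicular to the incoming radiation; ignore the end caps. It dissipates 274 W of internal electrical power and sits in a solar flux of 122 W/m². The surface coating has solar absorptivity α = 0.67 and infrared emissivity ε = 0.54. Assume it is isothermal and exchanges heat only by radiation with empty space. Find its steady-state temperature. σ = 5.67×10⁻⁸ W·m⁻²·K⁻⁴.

At steady state, absorbed solar power + internal power = radiated power.
Absorbed: α·S·A_cross = 0.67·122·3.392 = 277.3 W (cross-section 2rL).
Total input = 277.3 + 274 = 551.3 W.
Radiated: εσ·A_surf·T⁴ with A_surf = 2πrL = 10.66 m².
T⁴ = 551.3/(0.54·5.67×10⁻⁸·10.66) = 1.689×10⁹ K⁴.

T ≈ 203 K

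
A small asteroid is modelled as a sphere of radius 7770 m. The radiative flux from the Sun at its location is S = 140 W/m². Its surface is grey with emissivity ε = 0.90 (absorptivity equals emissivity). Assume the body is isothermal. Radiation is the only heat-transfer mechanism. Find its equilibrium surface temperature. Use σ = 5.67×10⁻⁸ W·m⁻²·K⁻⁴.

At equilibrium, absorbed power = emitted power.
Absorbing cross-section = πr² = 1.897×10⁸ m²; emitting surface = 4πr² = 7.587×10⁸ m² (ratio 4).
εS·A_cross = εσ·A_surf·T⁴  ⇒  T⁴ = S/(4σ)   (ε cancels).
T⁴ = 140/(4·5.67×10⁻⁸) = 6.173×10⁸ K⁴.
T = (6.173×10⁸)^(1/4).

T ≈ 158 K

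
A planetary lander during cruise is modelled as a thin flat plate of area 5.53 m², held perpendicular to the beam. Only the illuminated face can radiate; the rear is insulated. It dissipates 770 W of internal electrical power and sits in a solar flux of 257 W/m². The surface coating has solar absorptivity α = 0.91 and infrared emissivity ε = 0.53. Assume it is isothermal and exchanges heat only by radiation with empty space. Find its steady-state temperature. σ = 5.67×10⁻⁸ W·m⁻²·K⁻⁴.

At steady state, absorbed solar power + internal power = radiated power.
Absorbed: α·S·A_cross = 0.91·257·5.530 = 1293 W (cross-section A).
Total input = 1293 + 770 = 2063 W.
Radiated: εσ·A_surf·T⁴ with A_surf = A = 5.530 m².
T⁴ = 2063/(0.53·5.67×10⁻⁸·5.530) = 1.242×10¹⁰ K⁴.

T ≈ 334 K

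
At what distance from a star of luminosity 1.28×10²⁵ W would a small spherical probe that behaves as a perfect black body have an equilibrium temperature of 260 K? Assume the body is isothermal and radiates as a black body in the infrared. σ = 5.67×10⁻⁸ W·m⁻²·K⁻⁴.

d ≈ 3.13×10¹⁰ m

For an isothermal black-emitting sphere, (1−a)S·πr² = σ·4πr²·T⁴ ⇒ S = 4σT⁴/(1−a).
S = 4·5.67×10⁻⁸·(260)⁴/1.00 = 1036 W/m².
Flux falls as S = L/(4πd²), so d = √(L/(4πS)) = √(1.28×10²⁵/(4π·1036)).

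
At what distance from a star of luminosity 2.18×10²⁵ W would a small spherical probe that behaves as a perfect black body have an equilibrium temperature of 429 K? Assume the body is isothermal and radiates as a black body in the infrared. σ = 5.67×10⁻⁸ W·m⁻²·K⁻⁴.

d ≈ 1.50×10¹⁰ m

For an isothermal black-emitting sphere, (1−a)S·πr² = σ·4πr²·T⁴ ⇒ S = 4σT⁴/(1−a).
S = 4·5.67×10⁻⁸·(429)⁴/1.00 = 7682 W/m².
Flux falls as S = L/(4πd²), so d = √(L/(4πS)) = √(2.18×10²⁵/(4π·7682)).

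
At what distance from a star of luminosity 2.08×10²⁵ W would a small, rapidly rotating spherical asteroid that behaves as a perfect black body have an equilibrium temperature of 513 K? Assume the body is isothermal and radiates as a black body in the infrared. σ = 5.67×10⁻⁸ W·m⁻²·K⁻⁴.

d ≈ 1.03×10¹⁰ m

For an isothermal black-emitting sphere, (1−a)S·πr² = σ·4πr²·T⁴ ⇒ S = 4σT⁴/(1−a).
S = 4·5.67×10⁻⁸·(513)⁴/1.00 = 15710 W/m².
Flux falls as S = L/(4πd²), so d = √(L/(4πS)) = √(2.08×10²⁵/(4π·15710)).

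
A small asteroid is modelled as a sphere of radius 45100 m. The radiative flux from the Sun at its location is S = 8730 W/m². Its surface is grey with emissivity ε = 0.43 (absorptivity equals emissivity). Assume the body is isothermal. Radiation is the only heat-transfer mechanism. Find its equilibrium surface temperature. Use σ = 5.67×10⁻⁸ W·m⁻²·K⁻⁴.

At equilibrium, absorbed power = emitted power.
Absorbing cross-section = πr² = 6.390×10⁹ m²; emitting surface = 4πr² = 2.556×10¹⁰ m² (ratio 4).
εS·A_cross = εσ·A_surf·T⁴  ⇒  T⁴ = S/(4σ)   (ε cancels).
T⁴ = 8730/(4·5.67×10⁻⁸) = 3.849×10¹⁰ K⁴.
T = (3.849×10¹⁰)^(1/4).

T ≈ 443 K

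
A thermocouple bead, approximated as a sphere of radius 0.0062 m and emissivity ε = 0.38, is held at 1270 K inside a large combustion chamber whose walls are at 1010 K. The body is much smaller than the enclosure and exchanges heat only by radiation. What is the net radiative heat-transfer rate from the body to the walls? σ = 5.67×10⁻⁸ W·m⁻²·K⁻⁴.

P_net ≈ 16.2 W

For a small grey body in a large enclosure: P_net = εσA(T_body⁴ − T_wall⁴).
A = 4πr² = 4.831×10⁻⁴ m²; T_body⁴ − T_wall⁴ = 2.601×10¹² − 1.041×10¹² = 1.561×10¹² K⁴.
|P_net| = 0.38·5.67×10⁻⁸·4.831×10⁻⁴·1.561×10¹².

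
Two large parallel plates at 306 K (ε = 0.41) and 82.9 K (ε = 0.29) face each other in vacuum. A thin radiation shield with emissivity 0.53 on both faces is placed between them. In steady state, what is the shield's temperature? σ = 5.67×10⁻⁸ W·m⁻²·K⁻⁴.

T_s ≈ 266 K

In steady state the net flux on the hot side equals that on the cold side.
σ(T₁⁴−T_s⁴)/D₁ = σ(T_s⁴−T₂⁴)/D₂, with D₁ = 1/ε₁+1/ε_s−1 = 3.326, D₂ = 1/ε_s+1/ε₂−1 = 4.335.
Solve for T_s⁴: T_s⁴ = (D₂·T₁⁴ + D₁·T₂⁴)/(D₁+D₂) = 4.982×10⁹ K⁴.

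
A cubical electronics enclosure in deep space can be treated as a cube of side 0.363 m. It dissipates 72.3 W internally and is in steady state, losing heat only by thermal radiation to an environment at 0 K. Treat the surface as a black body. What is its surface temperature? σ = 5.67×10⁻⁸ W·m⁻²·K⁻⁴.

T ≈ 200 K

Steady state: internal power = radiated power, P = εσA T⁴.
Radiating area A = 6L² = 0.7906 m².
T⁴ = P/(εσA) = 72.3/(1.0·5.67×10⁻⁸·0.7906) = 1.613×10⁹ K⁴.
T = (1.613×10⁹)^(1/4).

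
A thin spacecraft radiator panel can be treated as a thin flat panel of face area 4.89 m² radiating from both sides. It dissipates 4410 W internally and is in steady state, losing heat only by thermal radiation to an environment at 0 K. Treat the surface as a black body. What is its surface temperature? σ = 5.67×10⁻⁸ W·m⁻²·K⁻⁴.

Steady state: internal power = radiated power, P = εσA T⁴.
Radiating area A = 2·4.89 = 9.780 m².
T⁴ = P/(εσA) = 4410/(1.0·5.67×10⁻⁸·9.780) = 7.953×10⁹ K⁴.
T = (7.953×10⁹)^(1/4).

T ≈ 299 K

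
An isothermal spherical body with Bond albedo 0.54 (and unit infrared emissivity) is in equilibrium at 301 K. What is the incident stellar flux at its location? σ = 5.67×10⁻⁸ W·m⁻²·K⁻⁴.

(1−a)S·πr² = σ·4πr²·T⁴ ⇒ S = 4σT⁴/(1−a).
S = 4·5.67×10⁻⁸·8.209×10⁹/0.460.

S ≈ 4050 W/m²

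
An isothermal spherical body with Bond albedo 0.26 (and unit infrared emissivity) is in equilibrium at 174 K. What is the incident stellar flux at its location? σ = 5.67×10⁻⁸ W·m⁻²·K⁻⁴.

(1−a)S·πr² = σ·4πr²·T⁴ ⇒ S = 4σT⁴/(1−a).
S = 4·5.67×10⁻⁸·9.166×10⁸/0.740.

S ≈ 281 W/m²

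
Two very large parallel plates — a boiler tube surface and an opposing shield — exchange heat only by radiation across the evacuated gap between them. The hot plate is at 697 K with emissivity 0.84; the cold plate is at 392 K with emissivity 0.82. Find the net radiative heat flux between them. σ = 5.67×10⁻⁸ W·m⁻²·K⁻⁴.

q ≈ 8540 W/m²

For two infinite grey parallel plates, q = σ(T₁⁴ − T₂⁴)/(1/ε₁ + 1/ε₂ − 1).
T₁⁴ − T₂⁴ = 2.360×10¹¹ − 2.361×10¹⁰ = 2.124×10¹¹ K⁴.
1/ε₁ + 1/ε₂ − 1 = 1.190 + 1.220 − 1 = 1.410.
q = 5.67×10⁻⁸ × 2.124×10¹¹ / 1.410.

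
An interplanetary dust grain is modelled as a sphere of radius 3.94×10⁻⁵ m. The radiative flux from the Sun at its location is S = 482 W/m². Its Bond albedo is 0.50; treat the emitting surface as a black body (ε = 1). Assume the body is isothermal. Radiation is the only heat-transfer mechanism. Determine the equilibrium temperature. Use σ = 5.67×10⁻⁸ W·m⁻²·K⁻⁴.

At equilibrium, absorbed power = emitted power.
Absorbing cross-section = πr² = 4.877×10⁻⁹ m²; emitting surface = 4πr² = 1.951×10⁻⁸ m² (ratio 4).
(1−a)S·A_cross = εσ·A_surf·T⁴  ⇒  T⁴ = (1−a)S/(4σ).
T⁴ = 0.500·482/(4·5.67×10⁻⁸) = 1.063×10⁹ K⁴.
T = (1.063×10⁹)^(1/4).

T ≈ 181 K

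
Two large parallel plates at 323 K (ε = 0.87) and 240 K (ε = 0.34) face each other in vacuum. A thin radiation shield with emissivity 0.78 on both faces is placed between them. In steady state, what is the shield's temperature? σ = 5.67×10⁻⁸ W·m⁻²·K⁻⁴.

T_s ≈ 304 K

In steady state the net flux on the hot side equals that on the cold side.
σ(T₁⁴−T_s⁴)/D₁ = σ(T_s⁴−T₂⁴)/D₂, with D₁ = 1/ε₁+1/ε_s−1 = 1.431, D₂ = 1/ε_s+1/ε₂−1 = 3.223.
Solve for T_s⁴: T_s⁴ = (D₂·T₁⁴ + D₁·T₂⁴)/(D₁+D₂) = 8.558×10⁹ K⁴.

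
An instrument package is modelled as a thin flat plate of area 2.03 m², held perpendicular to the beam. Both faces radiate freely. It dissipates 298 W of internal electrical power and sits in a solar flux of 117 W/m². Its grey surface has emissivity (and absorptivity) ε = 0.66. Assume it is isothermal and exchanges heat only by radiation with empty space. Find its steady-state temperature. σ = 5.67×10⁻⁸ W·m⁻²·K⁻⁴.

At steady state, absorbed solar power + internal power = radiated power.
Absorbed: α·S·A_cross = 0.66·117·2.030 = 156.8 W (cross-section A).
Total input = 156.8 + 298 = 454.8 W.
Radiated: εσ·A_surf·T⁴ with A_surf = 2A = 4.060 m².
T⁴ = 454.8/(0.66·5.67×10⁻⁸·4.060) = 2.993×10⁹ K⁴.

T ≈ 234 K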